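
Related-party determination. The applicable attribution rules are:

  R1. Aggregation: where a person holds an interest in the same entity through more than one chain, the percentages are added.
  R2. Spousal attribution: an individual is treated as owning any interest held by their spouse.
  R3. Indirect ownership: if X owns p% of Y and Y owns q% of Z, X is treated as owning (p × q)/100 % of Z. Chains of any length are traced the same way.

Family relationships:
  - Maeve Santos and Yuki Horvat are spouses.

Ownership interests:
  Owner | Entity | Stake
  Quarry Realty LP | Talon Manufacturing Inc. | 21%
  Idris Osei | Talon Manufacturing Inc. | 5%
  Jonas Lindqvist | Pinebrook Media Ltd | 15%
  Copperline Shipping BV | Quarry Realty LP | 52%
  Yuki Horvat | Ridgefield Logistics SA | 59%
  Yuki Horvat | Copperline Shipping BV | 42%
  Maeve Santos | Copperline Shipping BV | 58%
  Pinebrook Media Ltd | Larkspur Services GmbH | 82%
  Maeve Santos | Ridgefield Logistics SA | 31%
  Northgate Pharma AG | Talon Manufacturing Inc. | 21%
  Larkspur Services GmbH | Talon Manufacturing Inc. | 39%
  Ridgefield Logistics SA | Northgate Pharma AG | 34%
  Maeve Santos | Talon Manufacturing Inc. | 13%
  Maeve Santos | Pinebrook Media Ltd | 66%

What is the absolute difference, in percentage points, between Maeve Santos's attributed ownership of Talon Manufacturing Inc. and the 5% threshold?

By spousal attribution (R2), Maeve Santos is treated as also owning Yuki Horvat's interest in Copperline Shipping BV, giving 58% + 42% = 100%.
By spousal attribution (R2), Maeve Santos is treated as also owning Yuki Horvat's interest in Ridgefield Logistics SA, giving 31% + 59% = 90%.
Chain via Copperline Shipping BV → Quarry Realty LP (R3): 100% × 52% × 21% = 10.92% of Talon Manufacturing Inc.
Chain via Ridgefield Logistics SA → Northgate Pharma AG (R3): 90% × 34% × 21% = 6.426% of Talon Manufacturing Inc.
Chain via Pinebrook Media Ltd → Larkspur Services GmbH (R3): 66% × 82% × 39% = 21.1068% of Talon Manufacturing Inc.
Direct interest in Talon Manufacturing Inc: 13%.
Aggregating (R1): 10.92% + 6.426% + 21.1068% + 13% = 51.4528%.
51.4528% exceeds the 5% threshold by 46.4528 percentage points.

46.4528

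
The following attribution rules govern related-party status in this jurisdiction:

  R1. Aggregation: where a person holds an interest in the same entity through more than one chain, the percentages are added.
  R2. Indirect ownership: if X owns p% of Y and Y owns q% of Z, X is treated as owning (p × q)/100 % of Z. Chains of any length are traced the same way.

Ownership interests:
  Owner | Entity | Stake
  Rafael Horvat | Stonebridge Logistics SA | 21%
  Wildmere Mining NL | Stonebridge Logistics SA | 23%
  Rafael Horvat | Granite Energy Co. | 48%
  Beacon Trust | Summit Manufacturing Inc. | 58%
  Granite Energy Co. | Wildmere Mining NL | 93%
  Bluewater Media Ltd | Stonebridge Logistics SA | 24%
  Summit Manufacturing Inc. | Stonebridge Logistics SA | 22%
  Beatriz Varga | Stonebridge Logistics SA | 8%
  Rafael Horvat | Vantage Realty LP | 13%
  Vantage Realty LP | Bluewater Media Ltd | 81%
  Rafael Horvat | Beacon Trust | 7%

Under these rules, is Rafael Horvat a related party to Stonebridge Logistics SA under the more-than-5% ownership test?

Yes

Chain via Vantage Realty LP → Bluewater Media Ltd (R2): 13% × 81% × 24% = 2.5272% of Stonebridge Logistics SA.
Chain via Granite Energy Co. → Wildmere Mining NL (R2): 48% × 93% × 23% = 10.2672% of Stonebridge Logistics SA.
Chain via Beacon Trust → Summit Manufacturing Inc. (R2): 7% × 58% × 22% = 0.8932% of Stonebridge Logistics SA.
Direct interest in Stonebridge Logistics SA: 21%.
Aggregating (R1): 2.5272% + 10.2672% + 0.8932% + 21% = 34.6876%.
34.6876% exceeds the 5% threshold, so Rafael is a related party to Stonebridge Logistics SA.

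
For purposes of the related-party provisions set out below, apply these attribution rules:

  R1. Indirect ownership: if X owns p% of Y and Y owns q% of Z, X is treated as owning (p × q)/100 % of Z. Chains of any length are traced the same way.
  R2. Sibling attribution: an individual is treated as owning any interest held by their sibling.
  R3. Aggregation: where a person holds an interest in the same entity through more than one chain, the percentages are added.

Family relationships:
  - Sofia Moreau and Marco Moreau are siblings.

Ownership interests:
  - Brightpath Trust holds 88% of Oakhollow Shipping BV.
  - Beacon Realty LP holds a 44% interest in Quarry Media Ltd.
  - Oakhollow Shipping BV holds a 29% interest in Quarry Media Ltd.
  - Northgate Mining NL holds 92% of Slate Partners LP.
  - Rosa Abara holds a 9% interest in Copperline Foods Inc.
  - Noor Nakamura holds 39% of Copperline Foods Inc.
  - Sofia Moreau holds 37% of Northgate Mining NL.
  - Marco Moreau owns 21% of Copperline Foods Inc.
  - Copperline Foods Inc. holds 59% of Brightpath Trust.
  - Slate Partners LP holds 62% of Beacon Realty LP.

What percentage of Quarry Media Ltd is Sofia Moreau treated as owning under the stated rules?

12.44804%

By sibling attribution (R2), Sofia Moreau is treated as owning Marco Moreau's 21% interest in Copperline Foods Inc.
Chain via Northgate Mining NL → Slate Partners LP → Beacon Realty LP (R1): 37% × 92% × 62% × 44% = 9.286112% of Quarry Media Ltd.
Chain via Copperline Foods Inc. → Brightpath Trust → Oakhollow Shipping BV (R1): 21% × 59% × 88% × 29% = 3.161928% of Quarry Media Ltd.
Aggregating (R3): 9.286112% + 3.161928% = 12.44804%.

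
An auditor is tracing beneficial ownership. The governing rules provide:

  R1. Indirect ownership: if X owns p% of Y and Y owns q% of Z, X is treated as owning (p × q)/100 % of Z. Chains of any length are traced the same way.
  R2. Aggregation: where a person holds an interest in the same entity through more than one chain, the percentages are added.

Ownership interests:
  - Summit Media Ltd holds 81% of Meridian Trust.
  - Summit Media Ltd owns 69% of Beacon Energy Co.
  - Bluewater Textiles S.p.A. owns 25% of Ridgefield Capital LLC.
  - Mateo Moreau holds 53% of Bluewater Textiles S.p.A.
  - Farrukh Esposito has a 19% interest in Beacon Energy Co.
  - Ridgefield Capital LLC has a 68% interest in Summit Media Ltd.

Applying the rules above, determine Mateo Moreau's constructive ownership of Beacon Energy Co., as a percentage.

Chain via Bluewater Textiles S.p.A. → Ridgefield Capital LLC → Summit Media Ltd (R1): 53% × 25% × 68% × 69% = 6.2169% of Beacon Energy Co.

6.2169%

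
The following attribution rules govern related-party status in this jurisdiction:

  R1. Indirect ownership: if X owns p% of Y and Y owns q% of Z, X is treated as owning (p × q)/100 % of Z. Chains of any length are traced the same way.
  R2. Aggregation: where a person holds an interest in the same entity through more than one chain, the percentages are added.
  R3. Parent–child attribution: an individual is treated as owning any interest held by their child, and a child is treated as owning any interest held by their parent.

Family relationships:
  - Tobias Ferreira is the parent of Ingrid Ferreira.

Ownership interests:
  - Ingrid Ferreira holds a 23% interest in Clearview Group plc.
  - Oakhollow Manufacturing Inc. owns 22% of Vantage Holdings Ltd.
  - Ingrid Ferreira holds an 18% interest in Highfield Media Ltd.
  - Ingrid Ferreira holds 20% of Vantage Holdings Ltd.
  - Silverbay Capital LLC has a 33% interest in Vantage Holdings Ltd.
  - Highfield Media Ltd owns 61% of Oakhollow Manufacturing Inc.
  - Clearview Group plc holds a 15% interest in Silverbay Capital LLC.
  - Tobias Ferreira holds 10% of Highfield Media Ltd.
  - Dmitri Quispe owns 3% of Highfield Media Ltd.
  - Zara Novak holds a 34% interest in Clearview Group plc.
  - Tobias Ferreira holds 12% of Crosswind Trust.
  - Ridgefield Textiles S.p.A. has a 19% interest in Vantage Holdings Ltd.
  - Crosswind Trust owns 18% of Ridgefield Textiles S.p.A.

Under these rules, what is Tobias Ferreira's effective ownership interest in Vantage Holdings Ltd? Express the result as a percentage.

By parent–child attribution (R3), Tobias Ferreira is treated as also owning Ingrid Ferreira's interest in Highfield Media Ltd, giving 10% + 18% = 28%.
By parent–child attribution (R3), Tobias Ferreira is treated as owning Ingrid Ferreira's 23% interest in Clearview Group plc.
By parent–child attribution (R3), Tobias Ferreira is treated as owning Ingrid Ferreira's 20% interest in Vantage Holdings Ltd.
Chain via Crosswind Trust → Ridgefield Textiles S.p.A. (R1): 12% × 18% × 19% = 0.4104% of Vantage Holdings Ltd.
Chain via Highfield Media Ltd → Oakhollow Manufacturing Inc. (R1): 28% × 61% × 22% = 3.7576% of Vantage Holdings Ltd.
Chain via Clearview Group plc → Silverbay Capital LLC (R1): 23% × 15% × 33% = 1.1385% of Vantage Holdings Ltd.
Direct interest in Vantage Holdings Ltd: 20%.
Aggregating (R2): 0.4104% + 3.7576% + 1.1385% + 20% = 25.3065%.

25.3065%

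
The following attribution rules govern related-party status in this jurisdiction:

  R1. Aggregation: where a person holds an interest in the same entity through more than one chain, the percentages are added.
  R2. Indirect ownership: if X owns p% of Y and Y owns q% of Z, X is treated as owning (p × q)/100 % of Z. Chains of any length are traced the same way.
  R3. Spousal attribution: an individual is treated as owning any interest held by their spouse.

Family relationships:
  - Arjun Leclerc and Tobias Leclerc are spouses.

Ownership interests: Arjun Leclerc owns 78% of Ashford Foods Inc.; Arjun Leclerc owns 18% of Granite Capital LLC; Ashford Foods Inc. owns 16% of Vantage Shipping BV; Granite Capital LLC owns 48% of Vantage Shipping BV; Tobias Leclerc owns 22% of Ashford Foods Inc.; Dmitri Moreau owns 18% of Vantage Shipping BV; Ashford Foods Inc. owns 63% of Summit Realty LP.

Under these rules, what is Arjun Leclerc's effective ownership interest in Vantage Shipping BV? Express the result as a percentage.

By spousal attribution (R3), Arjun Leclerc is treated as also owning Tobias Leclerc's interest in Ashford Foods Inc, giving 78% + 22% = 100%.
Chain via Granite Capital LLC (R2): 18% × 48% = 8.64% of Vantage Shipping BV.
Chain via Ashford Foods Inc. (R2): 100% × 16% = 16% of Vantage Shipping BV.
Aggregating (R1): 8.64% + 16% = 24.64%.

24.64%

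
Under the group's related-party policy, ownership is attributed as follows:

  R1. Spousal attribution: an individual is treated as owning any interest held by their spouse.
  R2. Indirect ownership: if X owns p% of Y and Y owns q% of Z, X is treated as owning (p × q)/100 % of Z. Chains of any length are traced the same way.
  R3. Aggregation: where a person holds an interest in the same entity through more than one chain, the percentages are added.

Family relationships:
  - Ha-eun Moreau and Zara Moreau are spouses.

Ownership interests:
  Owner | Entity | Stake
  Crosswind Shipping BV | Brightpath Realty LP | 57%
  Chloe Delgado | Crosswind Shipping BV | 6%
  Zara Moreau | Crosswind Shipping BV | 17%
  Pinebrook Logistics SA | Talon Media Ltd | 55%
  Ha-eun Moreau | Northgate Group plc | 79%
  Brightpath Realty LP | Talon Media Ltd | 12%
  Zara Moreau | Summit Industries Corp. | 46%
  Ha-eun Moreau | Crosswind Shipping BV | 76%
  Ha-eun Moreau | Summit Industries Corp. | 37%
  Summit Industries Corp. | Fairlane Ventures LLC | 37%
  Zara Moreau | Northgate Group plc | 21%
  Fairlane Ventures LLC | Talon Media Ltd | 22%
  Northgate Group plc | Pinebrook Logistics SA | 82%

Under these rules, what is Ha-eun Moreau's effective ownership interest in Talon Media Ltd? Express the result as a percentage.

By spousal attribution (R1), Ha-eun Moreau is treated as also owning Zara Moreau's interest in Northgate Group plc, giving 79% + 21% = 100%.
By spousal attribution (R1), Ha-eun Moreau is treated as also owning Zara Moreau's interest in Summit Industries Corp, giving 37% + 46% = 83%.
By spousal attribution (R1), Ha-eun Moreau is treated as also owning Zara Moreau's interest in Crosswind Shipping BV, giving 76% + 17% = 93%.
Chain via Northgate Group plc → Pinebrook Logistics SA (R2): 100% × 82% × 55% = 45.1% of Talon Media Ltd.
Chain via Summit Industries Corp. → Fairlane Ventures LLC (R2): 83% × 37% × 22% = 6.7562% of Talon Media Ltd.
Chain via Crosswind Shipping BV → Brightpath Realty LP (R2): 93% × 57% × 12% = 6.3612% of Talon Media Ltd.
Aggregating (R3): 45.1% + 6.7562% + 6.3612% = 58.2174%.

58.2174%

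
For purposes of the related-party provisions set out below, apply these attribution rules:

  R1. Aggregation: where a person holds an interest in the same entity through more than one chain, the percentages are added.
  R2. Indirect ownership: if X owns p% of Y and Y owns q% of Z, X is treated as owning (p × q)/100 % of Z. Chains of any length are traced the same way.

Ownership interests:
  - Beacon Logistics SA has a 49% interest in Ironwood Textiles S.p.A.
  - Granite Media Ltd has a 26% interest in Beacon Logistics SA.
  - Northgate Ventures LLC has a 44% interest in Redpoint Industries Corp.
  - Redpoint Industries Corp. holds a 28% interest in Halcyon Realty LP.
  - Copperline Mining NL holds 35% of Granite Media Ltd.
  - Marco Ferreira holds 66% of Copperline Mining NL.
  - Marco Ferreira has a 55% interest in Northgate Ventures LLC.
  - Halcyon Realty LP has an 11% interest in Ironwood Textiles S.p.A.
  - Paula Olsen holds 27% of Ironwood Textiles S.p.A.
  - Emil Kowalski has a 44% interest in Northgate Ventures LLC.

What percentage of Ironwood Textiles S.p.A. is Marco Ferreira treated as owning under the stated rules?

Chain via Northgate Ventures LLC → Redpoint Industries Corp. → Halcyon Realty LP (R2): 55% × 44% × 28% × 11% = 0.74536% of Ironwood Textiles S.p.A.
Chain via Copperline Mining NL → Granite Media Ltd → Beacon Logistics SA (R2): 66% × 35% × 26% × 49% = 2.94294% of Ironwood Textiles S.p.A.
Aggregating (R1): 0.74536% + 2.94294% = 3.6883%.

3.6883%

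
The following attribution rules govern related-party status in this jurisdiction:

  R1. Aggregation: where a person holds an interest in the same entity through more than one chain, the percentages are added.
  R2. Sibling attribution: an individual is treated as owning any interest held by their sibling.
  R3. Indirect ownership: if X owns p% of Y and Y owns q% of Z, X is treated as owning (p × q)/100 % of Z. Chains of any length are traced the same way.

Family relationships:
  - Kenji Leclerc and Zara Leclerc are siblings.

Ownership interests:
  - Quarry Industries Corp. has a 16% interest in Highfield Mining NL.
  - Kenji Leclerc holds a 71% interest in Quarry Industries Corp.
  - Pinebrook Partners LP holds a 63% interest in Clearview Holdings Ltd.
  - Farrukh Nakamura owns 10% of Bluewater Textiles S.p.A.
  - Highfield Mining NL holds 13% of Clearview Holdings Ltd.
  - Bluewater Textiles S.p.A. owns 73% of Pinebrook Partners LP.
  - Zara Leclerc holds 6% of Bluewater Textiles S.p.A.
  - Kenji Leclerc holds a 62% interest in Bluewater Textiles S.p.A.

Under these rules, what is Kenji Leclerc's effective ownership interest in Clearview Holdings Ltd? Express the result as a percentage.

By sibling attribution (R2), Kenji Leclerc is treated as also owning Zara Leclerc's interest in Bluewater Textiles S.p.A, giving 62% + 6% = 68%.
Chain via Quarry Industries Corp. → Highfield Mining NL (R3): 71% × 16% × 13% = 1.4768% of Clearview Holdings Ltd.
Chain via Bluewater Textiles S.p.A. → Pinebrook Partners LP (R3): 68% × 73% × 63% = 31.2732% of Clearview Holdings Ltd.
Aggregating (R1): 1.4768% + 31.2732% = 32.75%.

32.75%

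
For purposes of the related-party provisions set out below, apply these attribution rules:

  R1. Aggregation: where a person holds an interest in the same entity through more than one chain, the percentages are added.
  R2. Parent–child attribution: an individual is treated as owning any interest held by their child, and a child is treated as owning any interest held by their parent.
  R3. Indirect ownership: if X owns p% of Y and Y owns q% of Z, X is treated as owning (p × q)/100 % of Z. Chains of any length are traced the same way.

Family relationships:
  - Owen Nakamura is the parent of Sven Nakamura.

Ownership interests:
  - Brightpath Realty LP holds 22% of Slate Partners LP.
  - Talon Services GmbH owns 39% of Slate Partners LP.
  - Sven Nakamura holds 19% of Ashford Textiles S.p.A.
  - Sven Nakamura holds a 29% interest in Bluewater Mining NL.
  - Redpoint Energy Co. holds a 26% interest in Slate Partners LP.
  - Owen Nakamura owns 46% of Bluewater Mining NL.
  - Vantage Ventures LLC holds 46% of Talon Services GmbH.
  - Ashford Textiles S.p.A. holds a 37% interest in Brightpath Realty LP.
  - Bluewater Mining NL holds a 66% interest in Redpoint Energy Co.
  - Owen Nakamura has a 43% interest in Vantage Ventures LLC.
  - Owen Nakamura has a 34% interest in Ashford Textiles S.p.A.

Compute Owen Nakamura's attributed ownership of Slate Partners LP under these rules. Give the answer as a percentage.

By parent–child attribution (R2), Owen Nakamura is treated as also owning Sven Nakamura's interest in Bluewater Mining NL, giving 46% + 29% = 75%.
By parent–child attribution (R2), Owen Nakamura is treated as also owning Sven Nakamura's interest in Ashford Textiles S.p.A, giving 34% + 19% = 53%.
Chain via Bluewater Mining NL → Redpoint Energy Co. (R3): 75% × 66% × 26% = 12.87% of Slate Partners LP.
Chain via Ashford Textiles S.p.A. → Brightpath Realty LP (R3): 53% × 37% × 22% = 4.3142% of Slate Partners LP.
Chain via Vantage Ventures LLC → Talon Services GmbH (R3): 43% × 46% × 39% = 7.7142% of Slate Partners LP.
Aggregating (R1): 12.87% + 4.3142% + 7.7142% = 24.8984%.

24.8984%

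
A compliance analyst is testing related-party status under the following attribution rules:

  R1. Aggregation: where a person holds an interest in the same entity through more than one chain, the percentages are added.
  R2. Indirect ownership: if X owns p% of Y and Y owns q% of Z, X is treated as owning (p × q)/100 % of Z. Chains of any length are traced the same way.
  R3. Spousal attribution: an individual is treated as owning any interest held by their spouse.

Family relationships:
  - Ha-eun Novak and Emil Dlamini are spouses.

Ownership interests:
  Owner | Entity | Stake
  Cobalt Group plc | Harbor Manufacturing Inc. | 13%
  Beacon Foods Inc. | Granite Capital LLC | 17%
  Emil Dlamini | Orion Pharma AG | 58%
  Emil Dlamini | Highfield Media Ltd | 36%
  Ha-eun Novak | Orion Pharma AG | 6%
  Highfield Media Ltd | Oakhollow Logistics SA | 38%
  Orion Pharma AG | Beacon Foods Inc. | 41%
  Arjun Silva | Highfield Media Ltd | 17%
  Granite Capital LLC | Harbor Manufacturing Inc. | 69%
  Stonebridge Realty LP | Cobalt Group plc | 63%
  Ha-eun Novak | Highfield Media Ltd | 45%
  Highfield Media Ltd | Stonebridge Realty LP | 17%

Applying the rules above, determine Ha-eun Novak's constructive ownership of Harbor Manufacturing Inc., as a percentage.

By spousal attribution (R3), Ha-eun Novak is treated as also owning Emil Dlamini's interest in Orion Pharma AG, giving 6% + 58% = 64%.
By spousal attribution (R3), Ha-eun Novak is treated as also owning Emil Dlamini's interest in Highfield Media Ltd, giving 45% + 36% = 81%.
Chain via Orion Pharma AG → Beacon Foods Inc. → Granite Capital LLC (R2): 64% × 41% × 17% × 69% = 3.077952% of Harbor Manufacturing Inc.
Chain via Highfield Media Ltd → Stonebridge Realty LP → Cobalt Group plc (R2): 81% × 17% × 63% × 13% = 1.127763% of Harbor Manufacturing Inc.
Aggregating (R1): 3.077952% + 1.127763% = 4.205715%.

4.205715%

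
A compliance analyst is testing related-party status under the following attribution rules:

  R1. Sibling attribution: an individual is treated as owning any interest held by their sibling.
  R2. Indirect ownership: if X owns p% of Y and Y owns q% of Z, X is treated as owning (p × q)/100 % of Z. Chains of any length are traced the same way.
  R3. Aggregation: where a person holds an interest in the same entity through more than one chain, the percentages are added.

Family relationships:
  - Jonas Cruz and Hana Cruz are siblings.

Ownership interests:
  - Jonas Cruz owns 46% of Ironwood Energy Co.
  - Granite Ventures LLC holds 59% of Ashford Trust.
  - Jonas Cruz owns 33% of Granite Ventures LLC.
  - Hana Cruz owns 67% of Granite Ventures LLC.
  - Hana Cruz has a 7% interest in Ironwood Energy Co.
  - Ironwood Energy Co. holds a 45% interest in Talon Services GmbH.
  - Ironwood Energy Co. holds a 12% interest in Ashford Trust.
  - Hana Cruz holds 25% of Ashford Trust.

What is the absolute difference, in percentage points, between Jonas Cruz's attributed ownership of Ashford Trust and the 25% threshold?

By sibling attribution (R1), Jonas Cruz is treated as also owning Hana Cruz's interest in Ironwood Energy Co, giving 46% + 7% = 53%.
By sibling attribution (R1), Jonas Cruz is treated as also owning Hana Cruz's interest in Granite Ventures LLC, giving 33% + 67% = 100%.
By sibling attribution (R1), Jonas Cruz is treated as owning Hana Cruz's 25% interest in Ashford Trust.
Chain via Ironwood Energy Co. (R2): 53% × 12% = 6.36% of Ashford Trust.
Chain via Granite Ventures LLC (R2): 100% × 59% = 59% of Ashford Trust.
Direct interest in Ashford Trust: 25%.
Aggregating (R3): 6.36% + 59% + 25% = 90.36%.
90.36% exceeds the 25% threshold by 65.36 percentage points.

65.36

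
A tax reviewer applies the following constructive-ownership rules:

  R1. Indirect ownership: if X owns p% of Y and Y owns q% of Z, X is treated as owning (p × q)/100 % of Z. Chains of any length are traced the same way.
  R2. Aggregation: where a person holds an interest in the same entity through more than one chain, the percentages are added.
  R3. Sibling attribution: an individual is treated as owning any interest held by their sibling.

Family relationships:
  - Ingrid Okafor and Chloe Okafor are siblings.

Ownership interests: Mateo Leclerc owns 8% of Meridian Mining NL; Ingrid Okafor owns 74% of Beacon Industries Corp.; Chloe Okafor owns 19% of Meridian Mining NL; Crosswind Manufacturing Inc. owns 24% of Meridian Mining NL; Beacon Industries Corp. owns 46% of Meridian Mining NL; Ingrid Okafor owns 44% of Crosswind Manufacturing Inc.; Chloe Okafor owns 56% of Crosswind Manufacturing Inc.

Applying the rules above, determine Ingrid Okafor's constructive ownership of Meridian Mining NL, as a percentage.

By sibling attribution (R3), Ingrid Okafor is treated as also owning Chloe Okafor's interest in Crosswind Manufacturing Inc, giving 44% + 56% = 100%.
By sibling attribution (R3), Ingrid Okafor is treated as owning Chloe Okafor's 19% interest in Meridian Mining NL.
Chain via Crosswind Manufacturing Inc. (R1): 100% × 24% = 24% of Meridian Mining NL.
Chain via Beacon Industries Corp. (R1): 74% × 46% = 34.04% of Meridian Mining NL.
Direct interest in Meridian Mining NL: 19%.
Aggregating (R2): 24% + 34.04% + 19% = 77.04%.

77.04%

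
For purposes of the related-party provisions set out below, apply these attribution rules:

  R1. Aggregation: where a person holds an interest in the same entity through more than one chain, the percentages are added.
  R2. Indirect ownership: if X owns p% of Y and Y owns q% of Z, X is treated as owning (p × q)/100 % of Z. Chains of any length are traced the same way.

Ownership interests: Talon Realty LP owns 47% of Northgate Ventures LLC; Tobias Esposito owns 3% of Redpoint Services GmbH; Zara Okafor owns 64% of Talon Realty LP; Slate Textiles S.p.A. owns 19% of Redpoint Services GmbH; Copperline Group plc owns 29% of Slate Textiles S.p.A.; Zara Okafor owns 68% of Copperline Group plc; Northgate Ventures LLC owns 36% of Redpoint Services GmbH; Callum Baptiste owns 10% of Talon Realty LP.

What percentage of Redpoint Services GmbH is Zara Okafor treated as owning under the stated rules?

14.5756%

Chain via Copperline Group plc → Slate Textiles S.p.A. (R2): 68% × 29% × 19% = 3.7468% of Redpoint Services GmbH.
Chain via Talon Realty LP → Northgate Ventures LLC (R2): 64% × 47% × 36% = 10.8288% of Redpoint Services GmbH.
Aggregating (R1): 3.7468% + 10.8288% = 14.5756%.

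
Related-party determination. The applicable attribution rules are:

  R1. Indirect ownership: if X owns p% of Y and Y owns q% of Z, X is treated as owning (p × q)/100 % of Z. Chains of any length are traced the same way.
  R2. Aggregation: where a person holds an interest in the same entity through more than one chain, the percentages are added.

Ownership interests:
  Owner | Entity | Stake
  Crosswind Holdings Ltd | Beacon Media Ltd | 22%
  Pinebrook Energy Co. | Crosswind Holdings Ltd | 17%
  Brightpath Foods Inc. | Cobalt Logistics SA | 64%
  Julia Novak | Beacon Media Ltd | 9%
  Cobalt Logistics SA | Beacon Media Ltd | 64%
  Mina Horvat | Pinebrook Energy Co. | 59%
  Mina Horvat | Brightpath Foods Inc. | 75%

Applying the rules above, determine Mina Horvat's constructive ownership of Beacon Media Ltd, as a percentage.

Chain via Pinebrook Energy Co. → Crosswind Holdings Ltd (R1): 59% × 17% × 22% = 2.2066% of Beacon Media Ltd.
Chain via Brightpath Foods Inc. → Cobalt Logistics SA (R1): 75% × 64% × 64% = 30.72% of Beacon Media Ltd.
Aggregating (R2): 2.2066% + 30.72% = 32.9266%.

32.9266%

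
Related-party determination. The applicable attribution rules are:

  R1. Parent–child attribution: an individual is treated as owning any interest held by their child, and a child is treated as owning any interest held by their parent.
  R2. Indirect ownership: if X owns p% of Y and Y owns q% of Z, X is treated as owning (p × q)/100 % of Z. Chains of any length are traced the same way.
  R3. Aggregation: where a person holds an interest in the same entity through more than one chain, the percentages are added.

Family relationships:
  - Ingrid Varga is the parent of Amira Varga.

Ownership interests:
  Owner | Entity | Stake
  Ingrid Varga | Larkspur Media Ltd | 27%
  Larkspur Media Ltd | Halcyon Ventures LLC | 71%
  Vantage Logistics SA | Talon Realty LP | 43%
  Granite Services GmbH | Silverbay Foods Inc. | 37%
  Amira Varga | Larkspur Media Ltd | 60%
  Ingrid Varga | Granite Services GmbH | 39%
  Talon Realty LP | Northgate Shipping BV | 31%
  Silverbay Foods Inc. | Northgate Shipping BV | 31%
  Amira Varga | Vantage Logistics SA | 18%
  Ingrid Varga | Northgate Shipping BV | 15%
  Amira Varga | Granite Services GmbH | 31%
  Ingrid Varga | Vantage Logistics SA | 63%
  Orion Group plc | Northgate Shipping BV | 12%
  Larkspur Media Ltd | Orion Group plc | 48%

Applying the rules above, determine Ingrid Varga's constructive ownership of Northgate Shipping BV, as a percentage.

By parent–child attribution (R1), Ingrid Varga is treated as also owning Amira Varga's interest in Granite Services GmbH, giving 39% + 31% = 70%.
By parent–child attribution (R1), Ingrid Varga is treated as also owning Amira Varga's interest in Larkspur Media Ltd, giving 27% + 60% = 87%.
By parent–child attribution (R1), Ingrid Varga is treated as also owning Amira Varga's interest in Vantage Logistics SA, giving 63% + 18% = 81%.
Chain via Granite Services GmbH → Silverbay Foods Inc. (R2): 70% × 37% × 31% = 8.029% of Northgate Shipping BV.
Chain via Larkspur Media Ltd → Orion Group plc (R2): 87% × 48% × 12% = 5.0112% of Northgate Shipping BV.
Chain via Vantage Logistics SA → Talon Realty LP (R2): 81% × 43% × 31% = 10.7973% of Northgate Shipping BV.
Direct interest in Northgate Shipping BV: 15%.
Aggregating (R3): 8.029% + 5.0112% + 10.7973% + 15% = 38.8375%.

38.8375%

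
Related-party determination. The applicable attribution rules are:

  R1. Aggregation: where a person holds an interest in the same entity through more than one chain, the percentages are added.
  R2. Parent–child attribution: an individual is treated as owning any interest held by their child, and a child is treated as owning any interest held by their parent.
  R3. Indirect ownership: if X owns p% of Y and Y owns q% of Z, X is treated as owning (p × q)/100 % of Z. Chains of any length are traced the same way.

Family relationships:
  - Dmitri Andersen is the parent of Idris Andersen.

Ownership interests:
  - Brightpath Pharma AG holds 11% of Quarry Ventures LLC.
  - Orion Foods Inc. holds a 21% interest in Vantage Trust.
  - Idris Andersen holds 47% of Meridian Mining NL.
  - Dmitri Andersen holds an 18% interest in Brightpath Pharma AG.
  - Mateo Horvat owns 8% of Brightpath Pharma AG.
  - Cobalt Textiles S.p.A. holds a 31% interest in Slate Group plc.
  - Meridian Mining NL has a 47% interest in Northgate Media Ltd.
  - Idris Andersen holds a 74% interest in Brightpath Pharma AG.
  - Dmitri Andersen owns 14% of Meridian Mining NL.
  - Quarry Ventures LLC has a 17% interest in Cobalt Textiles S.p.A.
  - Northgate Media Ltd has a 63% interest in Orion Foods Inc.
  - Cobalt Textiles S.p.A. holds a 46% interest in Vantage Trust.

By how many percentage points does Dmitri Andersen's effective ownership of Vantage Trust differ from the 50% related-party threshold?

By parent–child attribution (R2), Dmitri Andersen is treated as also owning Idris Andersen's interest in Brightpath Pharma AG, giving 18% + 74% = 92%.
By parent–child attribution (R2), Dmitri Andersen is treated as also owning Idris Andersen's interest in Meridian Mining NL, giving 14% + 47% = 61%.
Chain via Brightpath Pharma AG → Quarry Ventures LLC → Cobalt Textiles S.p.A. (R3): 92% × 11% × 17% × 46% = 0.791384% of Vantage Trust.
Chain via Meridian Mining NL → Northgate Media Ltd → Orion Foods Inc. (R3): 61% × 47% × 63% × 21% = 3.793041% of Vantage Trust.
Aggregating (R1): 0.791384% + 3.793041% = 4.584425%.
4.584425% falls short of the 50% threshold by 45.415575 percentage points.

45.415575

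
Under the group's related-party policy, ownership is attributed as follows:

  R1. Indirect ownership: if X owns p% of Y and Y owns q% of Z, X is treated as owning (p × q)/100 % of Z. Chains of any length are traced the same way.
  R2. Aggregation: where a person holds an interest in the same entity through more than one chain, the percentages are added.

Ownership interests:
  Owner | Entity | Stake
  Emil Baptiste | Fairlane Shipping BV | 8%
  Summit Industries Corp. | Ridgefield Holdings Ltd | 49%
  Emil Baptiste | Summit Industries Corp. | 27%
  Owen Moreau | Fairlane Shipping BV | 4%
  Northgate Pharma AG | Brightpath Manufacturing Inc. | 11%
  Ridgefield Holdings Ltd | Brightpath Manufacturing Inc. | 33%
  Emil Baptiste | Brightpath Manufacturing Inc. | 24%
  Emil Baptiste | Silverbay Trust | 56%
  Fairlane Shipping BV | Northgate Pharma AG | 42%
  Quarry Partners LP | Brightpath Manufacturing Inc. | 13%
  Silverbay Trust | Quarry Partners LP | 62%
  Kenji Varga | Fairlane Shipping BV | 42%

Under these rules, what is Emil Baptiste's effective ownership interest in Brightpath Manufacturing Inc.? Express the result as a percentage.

Chain via Summit Industries Corp. → Ridgefield Holdings Ltd (R1): 27% × 49% × 33% = 4.3659% of Brightpath Manufacturing Inc.
Chain via Fairlane Shipping BV → Northgate Pharma AG (R1): 8% × 42% × 11% = 0.3696% of Brightpath Manufacturing Inc.
Chain via Silverbay Trust → Quarry Partners LP (R1): 56% × 62% × 13% = 4.5136% of Brightpath Manufacturing Inc.
Direct interest in Brightpath Manufacturing Inc: 24%.
Aggregating (R2): 4.3659% + 0.3696% + 4.5136% + 24% = 33.2491%.

33.2491%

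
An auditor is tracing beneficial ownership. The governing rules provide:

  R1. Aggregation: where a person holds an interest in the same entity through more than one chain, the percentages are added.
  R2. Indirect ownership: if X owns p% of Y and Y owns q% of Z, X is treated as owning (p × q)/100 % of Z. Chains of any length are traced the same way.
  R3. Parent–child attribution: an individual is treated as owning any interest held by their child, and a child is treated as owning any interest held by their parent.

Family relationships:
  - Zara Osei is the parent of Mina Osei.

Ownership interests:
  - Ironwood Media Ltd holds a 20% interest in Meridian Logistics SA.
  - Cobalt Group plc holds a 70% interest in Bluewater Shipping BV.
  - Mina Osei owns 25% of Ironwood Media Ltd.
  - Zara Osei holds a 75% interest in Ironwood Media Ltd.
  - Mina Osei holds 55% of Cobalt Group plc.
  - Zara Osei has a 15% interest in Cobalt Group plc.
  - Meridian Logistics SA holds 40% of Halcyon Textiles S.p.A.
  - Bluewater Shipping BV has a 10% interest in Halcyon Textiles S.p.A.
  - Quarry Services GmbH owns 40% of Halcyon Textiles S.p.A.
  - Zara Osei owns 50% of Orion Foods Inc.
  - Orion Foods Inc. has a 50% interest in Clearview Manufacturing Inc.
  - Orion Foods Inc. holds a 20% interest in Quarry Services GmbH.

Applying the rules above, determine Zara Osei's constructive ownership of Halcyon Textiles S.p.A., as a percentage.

By parent–child attribution (R3), Zara Osei is treated as also owning Mina Osei's interest in Ironwood Media Ltd, giving 75% + 25% = 100%.
By parent–child attribution (R3), Zara Osei is treated as also owning Mina Osei's interest in Cobalt Group plc, giving 15% + 55% = 70%.
Chain via Ironwood Media Ltd → Meridian Logistics SA (R2): 100% × 20% × 40% = 8% of Halcyon Textiles S.p.A.
Chain via Orion Foods Inc. → Quarry Services GmbH (R2): 50% × 20% × 40% = 4% of Halcyon Textiles S.p.A.
Chain via Cobalt Group plc → Bluewater Shipping BV (R2): 70% × 70% × 10% = 4.9% of Halcyon Textiles S.p.A.
Aggregating (R1): 8% + 4% + 4.9% = 16.9%.

16.9%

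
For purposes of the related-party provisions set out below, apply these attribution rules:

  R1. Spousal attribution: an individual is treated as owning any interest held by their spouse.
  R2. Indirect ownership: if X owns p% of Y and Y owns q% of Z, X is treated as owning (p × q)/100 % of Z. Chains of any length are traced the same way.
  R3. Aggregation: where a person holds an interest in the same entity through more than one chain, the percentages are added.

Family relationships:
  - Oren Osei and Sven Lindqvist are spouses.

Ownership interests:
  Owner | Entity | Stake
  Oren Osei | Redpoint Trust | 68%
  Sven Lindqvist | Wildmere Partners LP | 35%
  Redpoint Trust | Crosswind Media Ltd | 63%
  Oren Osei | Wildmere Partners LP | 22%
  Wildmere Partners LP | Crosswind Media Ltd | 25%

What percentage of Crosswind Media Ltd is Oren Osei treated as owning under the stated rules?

By spousal attribution (R1), Oren Osei is treated as also owning Sven Lindqvist's interest in Wildmere Partners LP, giving 22% + 35% = 57%.
Chain via Redpoint Trust (R2): 68% × 63% = 42.84% of Crosswind Media Ltd.
Chain via Wildmere Partners LP (R2): 57% × 25% = 14.25% of Crosswind Media Ltd.
Aggregating (R3): 42.84% + 14.25% = 57.09%.

57.09%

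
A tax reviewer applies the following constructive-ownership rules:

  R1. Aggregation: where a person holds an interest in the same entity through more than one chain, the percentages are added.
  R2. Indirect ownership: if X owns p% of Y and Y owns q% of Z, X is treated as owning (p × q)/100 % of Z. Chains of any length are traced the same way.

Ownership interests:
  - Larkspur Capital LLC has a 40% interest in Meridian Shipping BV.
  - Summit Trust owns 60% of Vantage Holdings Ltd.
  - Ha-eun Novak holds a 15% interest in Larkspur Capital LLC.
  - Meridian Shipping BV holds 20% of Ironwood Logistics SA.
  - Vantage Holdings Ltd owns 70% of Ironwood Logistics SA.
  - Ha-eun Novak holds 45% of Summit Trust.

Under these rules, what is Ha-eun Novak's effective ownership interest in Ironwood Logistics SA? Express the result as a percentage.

20.1%

Chain via Summit Trust → Vantage Holdings Ltd (R2): 45% × 60% × 70% = 18.9% of Ironwood Logistics SA.
Chain via Larkspur Capital LLC → Meridian Shipping BV (R2): 15% × 40% × 20% = 1.2% of Ironwood Logistics SA.
Aggregating (R1): 18.9% + 1.2% = 20.1%.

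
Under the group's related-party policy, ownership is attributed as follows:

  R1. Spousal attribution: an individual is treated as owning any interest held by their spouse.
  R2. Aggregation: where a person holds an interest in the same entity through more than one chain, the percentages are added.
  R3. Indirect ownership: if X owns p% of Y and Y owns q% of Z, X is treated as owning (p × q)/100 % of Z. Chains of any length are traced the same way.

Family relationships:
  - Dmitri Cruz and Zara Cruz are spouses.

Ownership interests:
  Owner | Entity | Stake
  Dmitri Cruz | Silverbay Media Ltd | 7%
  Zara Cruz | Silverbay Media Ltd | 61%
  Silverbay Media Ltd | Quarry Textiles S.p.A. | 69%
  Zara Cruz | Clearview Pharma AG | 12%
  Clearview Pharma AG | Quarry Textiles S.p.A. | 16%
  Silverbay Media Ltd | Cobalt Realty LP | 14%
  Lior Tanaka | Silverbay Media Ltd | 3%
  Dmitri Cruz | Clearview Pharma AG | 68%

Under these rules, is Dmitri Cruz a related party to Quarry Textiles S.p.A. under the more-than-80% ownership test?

No

By spousal attribution (R1), Dmitri Cruz is treated as also owning Zara Cruz's interest in Clearview Pharma AG, giving 68% + 12% = 80%.
By spousal attribution (R1), Dmitri Cruz is treated as also owning Zara Cruz's interest in Silverbay Media Ltd, giving 7% + 61% = 68%.
Chain via Clearview Pharma AG (R3): 80% × 16% = 12.8% of Quarry Textiles S.p.A.
Chain via Silverbay Media Ltd (R3): 68% × 69% = 46.92% of Quarry Textiles S.p.A.
Aggregating (R2): 12.8% + 46.92% = 59.72%.
59.72% does not exceed the 80% threshold, so Dmitri is not a related party to Quarry Textiles S.p.A.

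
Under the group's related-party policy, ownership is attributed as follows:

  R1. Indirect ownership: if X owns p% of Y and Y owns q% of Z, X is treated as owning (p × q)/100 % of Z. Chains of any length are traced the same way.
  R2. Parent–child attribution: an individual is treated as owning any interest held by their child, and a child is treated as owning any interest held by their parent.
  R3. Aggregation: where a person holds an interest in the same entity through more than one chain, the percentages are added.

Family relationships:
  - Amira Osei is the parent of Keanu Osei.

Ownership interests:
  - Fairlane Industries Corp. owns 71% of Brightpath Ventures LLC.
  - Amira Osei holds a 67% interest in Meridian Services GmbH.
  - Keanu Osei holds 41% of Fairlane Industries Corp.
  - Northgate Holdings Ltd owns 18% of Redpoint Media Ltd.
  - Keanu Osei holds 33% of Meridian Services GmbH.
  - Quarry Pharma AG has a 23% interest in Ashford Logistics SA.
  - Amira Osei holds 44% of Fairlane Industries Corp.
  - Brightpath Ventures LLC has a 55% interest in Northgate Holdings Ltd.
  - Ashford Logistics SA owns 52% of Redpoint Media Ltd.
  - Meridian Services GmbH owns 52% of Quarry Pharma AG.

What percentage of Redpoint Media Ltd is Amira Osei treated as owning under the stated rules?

12.19385%

By parent–child attribution (R2), Amira Osei is treated as also owning Keanu Osei's interest in Meridian Services GmbH, giving 67% + 33% = 100%.
By parent–child attribution (R2), Amira Osei is treated as also owning Keanu Osei's interest in Fairlane Industries Corp, giving 44% + 41% = 85%.
Chain via Meridian Services GmbH → Quarry Pharma AG → Ashford Logistics SA (R1): 100% × 52% × 23% × 52% = 6.2192% of Redpoint Media Ltd.
Chain via Fairlane Industries Corp. → Brightpath Ventures LLC → Northgate Holdings Ltd (R1): 85% × 71% × 55% × 18% = 5.97465% of Redpoint Media Ltd.
Aggregating (R3): 6.2192% + 5.97465% = 12.19385%.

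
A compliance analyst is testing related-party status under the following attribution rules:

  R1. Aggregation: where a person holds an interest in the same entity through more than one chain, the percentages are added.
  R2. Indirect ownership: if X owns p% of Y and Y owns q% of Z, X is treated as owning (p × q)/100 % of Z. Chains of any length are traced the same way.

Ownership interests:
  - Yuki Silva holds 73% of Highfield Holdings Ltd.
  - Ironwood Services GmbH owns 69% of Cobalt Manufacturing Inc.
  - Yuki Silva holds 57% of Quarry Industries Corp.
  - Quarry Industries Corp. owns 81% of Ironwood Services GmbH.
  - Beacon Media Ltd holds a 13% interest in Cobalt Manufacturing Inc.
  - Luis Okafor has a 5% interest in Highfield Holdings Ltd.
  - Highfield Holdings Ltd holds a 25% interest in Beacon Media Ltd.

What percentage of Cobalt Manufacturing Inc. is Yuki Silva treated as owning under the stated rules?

Chain via Highfield Holdings Ltd → Beacon Media Ltd (R2): 73% × 25% × 13% = 2.3725% of Cobalt Manufacturing Inc.
Chain via Quarry Industries Corp. → Ironwood Services GmbH (R2): 57% × 81% × 69% = 31.8573% of Cobalt Manufacturing Inc.
Aggregating (R1): 2.3725% + 31.8573% = 34.2298%.

34.2298%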